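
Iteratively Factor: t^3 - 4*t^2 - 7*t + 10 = (t - 5)*(t^2 + t - 2) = (t - 5)*(t + 2)*(t - 1)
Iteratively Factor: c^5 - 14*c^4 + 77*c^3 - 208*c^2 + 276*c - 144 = (c - 4)*(c^4 - 10*c^3 + 37*c^2 - 60*c + 36) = (c - 4)*(c - 3)*(c^3 - 7*c^2 + 16*c - 12) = (c - 4)*(c - 3)*(c - 2)*(c^2 - 5*c + 6) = (c - 4)*(c - 3)^2*(c - 2)*(c - 2)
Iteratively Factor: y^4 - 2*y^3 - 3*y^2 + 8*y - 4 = (y - 1)*(y^3 - y^2 - 4*y + 4) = (y - 1)*(y + 2)*(y^2 - 3*y + 2) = (y - 1)^2*(y + 2)*(y - 2)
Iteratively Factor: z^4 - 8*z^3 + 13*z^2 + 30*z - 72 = (z - 3)*(z^3 - 5*z^2 - 2*z + 24) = (z - 4)*(z - 3)*(z^2 - z - 6) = (z - 4)*(z - 3)*(z + 2)*(z - 3)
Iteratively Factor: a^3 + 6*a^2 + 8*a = (a)*(a^2 + 6*a + 8) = a*(a + 2)*(a + 4)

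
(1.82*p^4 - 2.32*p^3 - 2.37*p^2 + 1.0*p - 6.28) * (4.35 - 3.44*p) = -6.2608*p^5 + 15.8978*p^4 - 1.9392*p^3 - 13.7495*p^2 + 25.9532*p - 27.318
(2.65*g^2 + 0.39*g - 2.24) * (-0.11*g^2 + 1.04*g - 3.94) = -0.2915*g^4 + 2.7131*g^3 - 9.789*g^2 - 3.8662*g + 8.8256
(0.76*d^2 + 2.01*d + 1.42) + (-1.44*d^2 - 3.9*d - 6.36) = -0.68*d^2 - 1.89*d - 4.94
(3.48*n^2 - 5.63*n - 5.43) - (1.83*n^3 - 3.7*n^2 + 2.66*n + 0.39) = -1.83*n^3 + 7.18*n^2 - 8.29*n - 5.82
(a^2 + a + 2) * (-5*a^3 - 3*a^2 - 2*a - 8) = -5*a^5 - 8*a^4 - 15*a^3 - 16*a^2 - 12*a - 16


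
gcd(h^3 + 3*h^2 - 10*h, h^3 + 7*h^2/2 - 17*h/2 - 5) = h^2 + 3*h - 10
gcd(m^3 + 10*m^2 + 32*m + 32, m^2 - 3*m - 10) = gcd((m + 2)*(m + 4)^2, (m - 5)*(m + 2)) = m + 2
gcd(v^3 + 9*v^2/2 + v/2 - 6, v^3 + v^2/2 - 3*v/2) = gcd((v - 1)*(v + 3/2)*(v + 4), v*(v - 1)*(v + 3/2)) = v^2 + v/2 - 3/2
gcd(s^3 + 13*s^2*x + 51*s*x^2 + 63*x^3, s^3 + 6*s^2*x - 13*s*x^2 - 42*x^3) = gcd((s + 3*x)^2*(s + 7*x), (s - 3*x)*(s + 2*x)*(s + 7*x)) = s + 7*x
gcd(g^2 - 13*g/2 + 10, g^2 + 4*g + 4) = 1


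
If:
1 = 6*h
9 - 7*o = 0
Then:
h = 1/6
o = 9/7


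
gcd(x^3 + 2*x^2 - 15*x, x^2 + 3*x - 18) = x - 3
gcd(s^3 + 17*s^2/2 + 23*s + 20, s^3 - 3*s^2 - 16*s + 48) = s + 4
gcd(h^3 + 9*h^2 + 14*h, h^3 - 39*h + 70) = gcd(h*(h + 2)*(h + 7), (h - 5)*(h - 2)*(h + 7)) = h + 7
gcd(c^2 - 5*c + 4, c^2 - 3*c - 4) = c - 4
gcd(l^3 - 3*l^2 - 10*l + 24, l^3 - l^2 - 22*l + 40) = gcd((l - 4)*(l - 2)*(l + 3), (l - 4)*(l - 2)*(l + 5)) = l^2 - 6*l + 8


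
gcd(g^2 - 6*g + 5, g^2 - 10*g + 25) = g - 5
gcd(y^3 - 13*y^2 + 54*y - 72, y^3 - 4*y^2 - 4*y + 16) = y - 4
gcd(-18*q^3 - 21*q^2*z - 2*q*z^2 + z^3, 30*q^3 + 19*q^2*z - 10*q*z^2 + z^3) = -6*q^2 - 5*q*z + z^2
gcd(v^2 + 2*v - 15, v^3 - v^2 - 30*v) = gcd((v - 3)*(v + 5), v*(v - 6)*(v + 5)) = v + 5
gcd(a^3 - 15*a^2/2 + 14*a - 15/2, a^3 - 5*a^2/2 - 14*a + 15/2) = a - 5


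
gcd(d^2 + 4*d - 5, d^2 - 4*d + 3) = d - 1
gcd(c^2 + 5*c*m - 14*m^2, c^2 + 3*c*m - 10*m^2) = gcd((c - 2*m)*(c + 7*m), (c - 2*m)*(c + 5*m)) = c - 2*m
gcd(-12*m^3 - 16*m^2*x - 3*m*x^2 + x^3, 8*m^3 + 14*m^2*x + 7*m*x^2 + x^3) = 2*m^2 + 3*m*x + x^2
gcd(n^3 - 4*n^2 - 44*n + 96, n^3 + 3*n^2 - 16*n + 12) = n^2 + 4*n - 12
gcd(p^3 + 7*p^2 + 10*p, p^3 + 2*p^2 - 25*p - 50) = p^2 + 7*p + 10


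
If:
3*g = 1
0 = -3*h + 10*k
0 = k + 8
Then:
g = 1/3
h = -80/3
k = -8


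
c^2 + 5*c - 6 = (c - 1)*(c + 6)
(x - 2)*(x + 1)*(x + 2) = x^3 + x^2 - 4*x - 4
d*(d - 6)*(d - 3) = d^3 - 9*d^2 + 18*d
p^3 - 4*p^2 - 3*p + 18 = (p - 3)^2*(p + 2)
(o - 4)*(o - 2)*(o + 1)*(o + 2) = o^4 - 3*o^3 - 8*o^2 + 12*o + 16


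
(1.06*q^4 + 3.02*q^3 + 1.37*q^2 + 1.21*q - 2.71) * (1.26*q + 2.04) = 1.3356*q^5 + 5.9676*q^4 + 7.887*q^3 + 4.3194*q^2 - 0.9462*q - 5.5284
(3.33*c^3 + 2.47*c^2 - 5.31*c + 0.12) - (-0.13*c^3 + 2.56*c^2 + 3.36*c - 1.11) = 3.46*c^3 - 0.0899999999999999*c^2 - 8.67*c + 1.23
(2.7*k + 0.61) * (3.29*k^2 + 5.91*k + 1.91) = 8.883*k^3 + 17.9639*k^2 + 8.7621*k + 1.1651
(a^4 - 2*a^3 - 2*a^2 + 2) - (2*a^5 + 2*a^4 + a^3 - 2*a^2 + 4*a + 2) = -2*a^5 - a^4 - 3*a^3 - 4*a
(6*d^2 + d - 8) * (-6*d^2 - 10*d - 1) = -36*d^4 - 66*d^3 + 32*d^2 + 79*d + 8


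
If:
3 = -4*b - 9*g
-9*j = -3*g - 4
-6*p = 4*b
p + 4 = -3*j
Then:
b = 9/2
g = -7/3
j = -1/3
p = -3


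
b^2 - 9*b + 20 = (b - 5)*(b - 4)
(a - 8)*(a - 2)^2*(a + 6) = a^4 - 6*a^3 - 36*a^2 + 184*a - 192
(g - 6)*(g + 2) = g^2 - 4*g - 12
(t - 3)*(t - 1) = t^2 - 4*t + 3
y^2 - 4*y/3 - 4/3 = (y - 2)*(y + 2/3)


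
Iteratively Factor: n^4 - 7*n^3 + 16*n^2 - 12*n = (n - 2)*(n^3 - 5*n^2 + 6*n) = n*(n - 2)*(n^2 - 5*n + 6) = n*(n - 3)*(n - 2)*(n - 2)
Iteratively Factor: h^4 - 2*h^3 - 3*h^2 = (h)*(h^3 - 2*h^2 - 3*h) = h*(h + 1)*(h^2 - 3*h) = h^2*(h + 1)*(h - 3)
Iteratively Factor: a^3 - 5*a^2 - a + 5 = (a - 5)*(a^2 - 1) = (a - 5)*(a + 1)*(a - 1)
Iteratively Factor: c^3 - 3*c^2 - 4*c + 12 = (c - 2)*(c^2 - c - 6) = (c - 2)*(c + 2)*(c - 3)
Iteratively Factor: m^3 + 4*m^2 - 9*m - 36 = (m + 3)*(m^2 + m - 12) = (m + 3)*(m + 4)*(m - 3)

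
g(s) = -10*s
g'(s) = -10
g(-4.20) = 42.00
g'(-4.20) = -10.00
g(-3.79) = 37.90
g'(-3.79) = -10.00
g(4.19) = -41.90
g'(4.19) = -10.00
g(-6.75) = 67.50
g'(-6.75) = -10.00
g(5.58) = -55.80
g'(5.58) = -10.00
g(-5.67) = 56.70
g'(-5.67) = -10.00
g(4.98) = -49.80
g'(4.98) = -10.00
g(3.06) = -30.60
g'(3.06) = -10.00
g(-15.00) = 150.00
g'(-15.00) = -10.00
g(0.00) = 0.00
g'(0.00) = -10.00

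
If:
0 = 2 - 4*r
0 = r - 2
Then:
No Solution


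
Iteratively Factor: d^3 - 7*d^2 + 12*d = (d - 3)*(d^2 - 4*d) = d*(d - 3)*(d - 4)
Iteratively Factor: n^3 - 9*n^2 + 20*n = (n - 5)*(n^2 - 4*n) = (n - 5)*(n - 4)*(n)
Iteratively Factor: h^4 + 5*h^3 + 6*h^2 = (h)*(h^3 + 5*h^2 + 6*h) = h*(h + 3)*(h^2 + 2*h) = h^2*(h + 3)*(h + 2)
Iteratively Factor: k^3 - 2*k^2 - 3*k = (k)*(k^2 - 2*k - 3) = k*(k + 1)*(k - 3)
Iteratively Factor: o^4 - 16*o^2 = (o - 4)*(o^3 + 4*o^2) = (o - 4)*(o + 4)*(o^2) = o*(o - 4)*(o + 4)*(o)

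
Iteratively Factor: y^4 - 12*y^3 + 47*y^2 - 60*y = (y - 4)*(y^3 - 8*y^2 + 15*y) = (y - 4)*(y - 3)*(y^2 - 5*y) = (y - 5)*(y - 4)*(y - 3)*(y)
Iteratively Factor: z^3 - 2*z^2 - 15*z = (z + 3)*(z^2 - 5*z) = z*(z + 3)*(z - 5)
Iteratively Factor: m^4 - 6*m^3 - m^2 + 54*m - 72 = (m - 3)*(m^3 - 3*m^2 - 10*m + 24) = (m - 3)*(m + 3)*(m^2 - 6*m + 8) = (m - 4)*(m - 3)*(m + 3)*(m - 2)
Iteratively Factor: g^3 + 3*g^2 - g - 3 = (g - 1)*(g^2 + 4*g + 3) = (g - 1)*(g + 3)*(g + 1)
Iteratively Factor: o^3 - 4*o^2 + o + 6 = (o + 1)*(o^2 - 5*o + 6) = (o - 3)*(o + 1)*(o - 2)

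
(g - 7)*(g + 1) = g^2 - 6*g - 7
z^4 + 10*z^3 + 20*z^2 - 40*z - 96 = (z - 2)*(z + 2)*(z + 4)*(z + 6)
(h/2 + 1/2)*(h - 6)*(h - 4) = h^3/2 - 9*h^2/2 + 7*h + 12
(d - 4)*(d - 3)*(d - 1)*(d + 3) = d^4 - 5*d^3 - 5*d^2 + 45*d - 36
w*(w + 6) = w^2 + 6*w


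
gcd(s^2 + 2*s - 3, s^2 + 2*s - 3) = s^2 + 2*s - 3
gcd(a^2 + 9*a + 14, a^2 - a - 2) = 1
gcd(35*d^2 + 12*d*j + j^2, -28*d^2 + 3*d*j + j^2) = 7*d + j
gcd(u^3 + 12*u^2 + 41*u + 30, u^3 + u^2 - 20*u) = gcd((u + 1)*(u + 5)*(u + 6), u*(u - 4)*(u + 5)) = u + 5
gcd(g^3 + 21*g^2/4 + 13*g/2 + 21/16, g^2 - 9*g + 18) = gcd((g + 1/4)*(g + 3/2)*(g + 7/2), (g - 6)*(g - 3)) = 1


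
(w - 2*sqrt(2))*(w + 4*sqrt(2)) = w^2 + 2*sqrt(2)*w - 16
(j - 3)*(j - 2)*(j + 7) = j^3 + 2*j^2 - 29*j + 42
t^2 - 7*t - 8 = (t - 8)*(t + 1)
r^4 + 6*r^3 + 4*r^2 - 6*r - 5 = (r - 1)*(r + 1)^2*(r + 5)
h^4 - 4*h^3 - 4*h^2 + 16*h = h*(h - 4)*(h - 2)*(h + 2)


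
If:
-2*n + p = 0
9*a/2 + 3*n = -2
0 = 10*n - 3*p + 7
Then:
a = 13/18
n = -7/4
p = -7/2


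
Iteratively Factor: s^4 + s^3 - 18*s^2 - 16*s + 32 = (s + 2)*(s^3 - s^2 - 16*s + 16) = (s - 1)*(s + 2)*(s^2 - 16) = (s - 1)*(s + 2)*(s + 4)*(s - 4)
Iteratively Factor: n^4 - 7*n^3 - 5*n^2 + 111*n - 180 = (n - 5)*(n^3 - 2*n^2 - 15*n + 36) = (n - 5)*(n + 4)*(n^2 - 6*n + 9) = (n - 5)*(n - 3)*(n + 4)*(n - 3)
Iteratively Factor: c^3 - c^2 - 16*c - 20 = (c + 2)*(c^2 - 3*c - 10) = (c - 5)*(c + 2)*(c + 2)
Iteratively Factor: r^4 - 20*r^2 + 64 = (r + 4)*(r^3 - 4*r^2 - 4*r + 16) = (r + 2)*(r + 4)*(r^2 - 6*r + 8) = (r - 2)*(r + 2)*(r + 4)*(r - 4)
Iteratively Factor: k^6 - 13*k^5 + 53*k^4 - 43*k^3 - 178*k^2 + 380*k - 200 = (k + 2)*(k^5 - 15*k^4 + 83*k^3 - 209*k^2 + 240*k - 100) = (k - 5)*(k + 2)*(k^4 - 10*k^3 + 33*k^2 - 44*k + 20) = (k - 5)^2*(k + 2)*(k^3 - 5*k^2 + 8*k - 4) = (k - 5)^2*(k - 2)*(k + 2)*(k^2 - 3*k + 2) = (k - 5)^2*(k - 2)*(k - 1)*(k + 2)*(k - 2)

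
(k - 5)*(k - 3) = k^2 - 8*k + 15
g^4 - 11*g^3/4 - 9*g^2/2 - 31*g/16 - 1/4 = (g - 4)*(g + 1/4)*(g + 1/2)^2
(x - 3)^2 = x^2 - 6*x + 9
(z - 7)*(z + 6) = z^2 - z - 42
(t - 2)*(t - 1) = t^2 - 3*t + 2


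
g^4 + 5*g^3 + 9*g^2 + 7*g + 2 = (g + 1)^3*(g + 2)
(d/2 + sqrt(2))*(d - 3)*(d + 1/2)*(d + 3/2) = d^4/2 - d^3/2 + sqrt(2)*d^3 - 21*d^2/8 - sqrt(2)*d^2 - 21*sqrt(2)*d/4 - 9*d/8 - 9*sqrt(2)/4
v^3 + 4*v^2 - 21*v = v*(v - 3)*(v + 7)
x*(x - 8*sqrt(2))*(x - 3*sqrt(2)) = x^3 - 11*sqrt(2)*x^2 + 48*x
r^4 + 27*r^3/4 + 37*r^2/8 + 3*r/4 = r*(r + 1/4)*(r + 1/2)*(r + 6)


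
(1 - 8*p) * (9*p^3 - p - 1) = -72*p^4 + 9*p^3 + 8*p^2 + 7*p - 1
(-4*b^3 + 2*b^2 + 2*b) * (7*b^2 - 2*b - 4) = -28*b^5 + 22*b^4 + 26*b^3 - 12*b^2 - 8*b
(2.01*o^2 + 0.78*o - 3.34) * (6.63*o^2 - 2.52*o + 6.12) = 13.3263*o^4 + 0.1062*o^3 - 11.8086*o^2 + 13.1904*o - 20.4408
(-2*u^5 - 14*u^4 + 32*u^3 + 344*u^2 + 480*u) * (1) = -2*u^5 - 14*u^4 + 32*u^3 + 344*u^2 + 480*u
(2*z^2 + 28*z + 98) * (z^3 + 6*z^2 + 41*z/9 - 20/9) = 2*z^5 + 40*z^4 + 2476*z^3/9 + 6400*z^2/9 + 3458*z/9 - 1960/9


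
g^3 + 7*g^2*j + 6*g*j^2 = g*(g + j)*(g + 6*j)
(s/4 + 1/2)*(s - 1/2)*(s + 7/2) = s^3/4 + 5*s^2/4 + 17*s/16 - 7/8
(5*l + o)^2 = 25*l^2 + 10*l*o + o^2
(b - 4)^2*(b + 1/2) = b^3 - 15*b^2/2 + 12*b + 8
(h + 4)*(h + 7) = h^2 + 11*h + 28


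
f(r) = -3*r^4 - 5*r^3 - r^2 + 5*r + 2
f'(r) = -12*r^3 - 15*r^2 - 2*r + 5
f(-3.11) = -153.47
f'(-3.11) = 227.10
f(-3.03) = -136.11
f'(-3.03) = 207.16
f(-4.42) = -752.89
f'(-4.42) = 757.00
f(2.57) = -207.50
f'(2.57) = -302.91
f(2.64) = -229.49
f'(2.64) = -325.62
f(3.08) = -408.15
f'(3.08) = -494.07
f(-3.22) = -180.05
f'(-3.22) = 256.55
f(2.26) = -127.79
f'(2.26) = -214.65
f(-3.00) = -130.00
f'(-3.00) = 200.00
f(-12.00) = -53770.00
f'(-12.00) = 18605.00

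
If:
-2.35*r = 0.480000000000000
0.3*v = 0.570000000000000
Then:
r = -0.20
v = 1.90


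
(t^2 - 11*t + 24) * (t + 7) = t^3 - 4*t^2 - 53*t + 168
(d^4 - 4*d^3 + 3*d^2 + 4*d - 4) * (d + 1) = d^5 - 3*d^4 - d^3 + 7*d^2 - 4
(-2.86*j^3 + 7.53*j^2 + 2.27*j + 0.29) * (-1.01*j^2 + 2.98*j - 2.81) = 2.8886*j^5 - 16.1281*j^4 + 28.1833*j^3 - 14.6876*j^2 - 5.5145*j - 0.8149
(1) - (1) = 0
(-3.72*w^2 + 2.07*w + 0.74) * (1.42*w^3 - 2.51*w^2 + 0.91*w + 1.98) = -5.2824*w^5 + 12.2766*w^4 - 7.5301*w^3 - 7.3393*w^2 + 4.772*w + 1.4652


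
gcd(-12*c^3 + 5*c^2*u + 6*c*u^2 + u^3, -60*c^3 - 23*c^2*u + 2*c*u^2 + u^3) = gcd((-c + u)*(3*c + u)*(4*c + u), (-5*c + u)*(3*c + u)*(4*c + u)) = 12*c^2 + 7*c*u + u^2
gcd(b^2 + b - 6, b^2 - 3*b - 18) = b + 3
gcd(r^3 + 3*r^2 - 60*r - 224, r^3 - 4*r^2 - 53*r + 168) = r^2 - r - 56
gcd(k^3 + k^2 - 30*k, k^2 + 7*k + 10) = 1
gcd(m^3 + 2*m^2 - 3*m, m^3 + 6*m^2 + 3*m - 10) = m - 1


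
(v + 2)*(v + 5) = v^2 + 7*v + 10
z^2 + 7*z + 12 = (z + 3)*(z + 4)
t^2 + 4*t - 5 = (t - 1)*(t + 5)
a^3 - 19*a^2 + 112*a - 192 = (a - 8)^2*(a - 3)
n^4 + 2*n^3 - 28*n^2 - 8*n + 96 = (n - 4)*(n - 2)*(n + 2)*(n + 6)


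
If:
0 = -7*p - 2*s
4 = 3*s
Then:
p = -8/21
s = 4/3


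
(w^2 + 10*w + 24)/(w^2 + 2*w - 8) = (w + 6)/(w - 2)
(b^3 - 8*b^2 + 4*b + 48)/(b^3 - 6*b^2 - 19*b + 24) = (b^3 - 8*b^2 + 4*b + 48)/(b^3 - 6*b^2 - 19*b + 24)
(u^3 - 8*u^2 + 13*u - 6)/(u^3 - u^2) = 1 - 7/u + 6/u^2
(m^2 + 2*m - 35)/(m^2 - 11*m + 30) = (m + 7)/(m - 6)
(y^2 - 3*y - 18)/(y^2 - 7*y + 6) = (y + 3)/(y - 1)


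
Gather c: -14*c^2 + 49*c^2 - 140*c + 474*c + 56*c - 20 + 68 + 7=35*c^2 + 390*c + 55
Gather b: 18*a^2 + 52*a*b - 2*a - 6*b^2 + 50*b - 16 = 18*a^2 - 2*a - 6*b^2 + b*(52*a + 50) - 16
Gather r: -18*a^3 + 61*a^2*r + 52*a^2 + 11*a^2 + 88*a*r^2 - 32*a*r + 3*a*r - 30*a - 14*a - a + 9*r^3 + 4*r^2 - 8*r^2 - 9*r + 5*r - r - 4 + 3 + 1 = -18*a^3 + 63*a^2 - 45*a + 9*r^3 + r^2*(88*a - 4) + r*(61*a^2 - 29*a - 5)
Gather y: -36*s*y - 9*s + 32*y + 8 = -9*s + y*(32 - 36*s) + 8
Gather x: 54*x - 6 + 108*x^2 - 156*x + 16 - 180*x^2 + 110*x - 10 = -72*x^2 + 8*x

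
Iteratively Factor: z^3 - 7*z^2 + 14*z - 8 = (z - 4)*(z^2 - 3*z + 2) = (z - 4)*(z - 2)*(z - 1)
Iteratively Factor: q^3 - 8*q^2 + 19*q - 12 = (q - 4)*(q^2 - 4*q + 3) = (q - 4)*(q - 3)*(q - 1)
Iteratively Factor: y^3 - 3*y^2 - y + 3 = (y - 1)*(y^2 - 2*y - 3) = (y - 3)*(y - 1)*(y + 1)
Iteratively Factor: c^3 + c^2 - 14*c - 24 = (c + 3)*(c^2 - 2*c - 8) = (c - 4)*(c + 3)*(c + 2)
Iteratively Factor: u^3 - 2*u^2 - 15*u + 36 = (u + 4)*(u^2 - 6*u + 9) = (u - 3)*(u + 4)*(u - 3)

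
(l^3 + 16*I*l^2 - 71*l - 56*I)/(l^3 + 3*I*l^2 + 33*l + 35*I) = (l + 8*I)/(l - 5*I)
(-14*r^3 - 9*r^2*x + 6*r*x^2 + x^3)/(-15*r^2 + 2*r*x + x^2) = (-14*r^3 - 9*r^2*x + 6*r*x^2 + x^3)/(-15*r^2 + 2*r*x + x^2)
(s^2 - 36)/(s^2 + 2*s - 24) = (s - 6)/(s - 4)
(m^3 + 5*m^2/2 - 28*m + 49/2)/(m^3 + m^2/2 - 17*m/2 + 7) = (2*m^2 + 7*m - 49)/(2*m^2 + 3*m - 14)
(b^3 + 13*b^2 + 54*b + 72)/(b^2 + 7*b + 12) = b + 6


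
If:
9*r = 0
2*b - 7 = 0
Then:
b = 7/2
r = 0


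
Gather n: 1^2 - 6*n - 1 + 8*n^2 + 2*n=8*n^2 - 4*n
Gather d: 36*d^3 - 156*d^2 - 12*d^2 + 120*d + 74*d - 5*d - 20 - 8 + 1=36*d^3 - 168*d^2 + 189*d - 27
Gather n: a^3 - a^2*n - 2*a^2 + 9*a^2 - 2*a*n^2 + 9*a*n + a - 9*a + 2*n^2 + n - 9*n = a^3 + 7*a^2 - 8*a + n^2*(2 - 2*a) + n*(-a^2 + 9*a - 8)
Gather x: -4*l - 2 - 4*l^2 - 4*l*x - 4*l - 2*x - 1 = -4*l^2 - 8*l + x*(-4*l - 2) - 3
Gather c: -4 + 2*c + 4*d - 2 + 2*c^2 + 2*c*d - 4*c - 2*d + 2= 2*c^2 + c*(2*d - 2) + 2*d - 4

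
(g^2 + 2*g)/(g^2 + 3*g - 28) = g*(g + 2)/(g^2 + 3*g - 28)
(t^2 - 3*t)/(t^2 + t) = (t - 3)/(t + 1)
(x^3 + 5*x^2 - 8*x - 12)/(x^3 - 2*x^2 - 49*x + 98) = (x^2 + 7*x + 6)/(x^2 - 49)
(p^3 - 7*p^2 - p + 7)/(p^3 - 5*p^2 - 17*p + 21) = (p + 1)/(p + 3)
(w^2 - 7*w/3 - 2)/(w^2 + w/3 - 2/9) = 3*(w - 3)/(3*w - 1)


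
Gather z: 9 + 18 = 27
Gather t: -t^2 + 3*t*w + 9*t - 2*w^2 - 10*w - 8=-t^2 + t*(3*w + 9) - 2*w^2 - 10*w - 8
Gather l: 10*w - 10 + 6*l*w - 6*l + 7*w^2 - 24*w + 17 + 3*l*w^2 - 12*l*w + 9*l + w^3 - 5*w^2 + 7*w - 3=l*(3*w^2 - 6*w + 3) + w^3 + 2*w^2 - 7*w + 4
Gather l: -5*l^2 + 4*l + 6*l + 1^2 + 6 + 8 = -5*l^2 + 10*l + 15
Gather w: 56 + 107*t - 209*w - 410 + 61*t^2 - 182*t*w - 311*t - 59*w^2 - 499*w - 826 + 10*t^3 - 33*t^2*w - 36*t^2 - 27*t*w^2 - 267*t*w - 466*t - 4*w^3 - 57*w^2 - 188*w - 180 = 10*t^3 + 25*t^2 - 670*t - 4*w^3 + w^2*(-27*t - 116) + w*(-33*t^2 - 449*t - 896) - 1360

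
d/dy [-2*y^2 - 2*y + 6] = -4*y - 2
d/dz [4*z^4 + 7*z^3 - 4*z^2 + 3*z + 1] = 16*z^3 + 21*z^2 - 8*z + 3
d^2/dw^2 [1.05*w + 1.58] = 0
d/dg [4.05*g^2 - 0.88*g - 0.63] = 8.1*g - 0.88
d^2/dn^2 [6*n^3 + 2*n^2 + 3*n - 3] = 36*n + 4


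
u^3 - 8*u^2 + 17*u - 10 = (u - 5)*(u - 2)*(u - 1)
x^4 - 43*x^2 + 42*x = x*(x - 6)*(x - 1)*(x + 7)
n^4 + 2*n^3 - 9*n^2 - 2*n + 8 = (n - 2)*(n - 1)*(n + 1)*(n + 4)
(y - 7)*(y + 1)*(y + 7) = y^3 + y^2 - 49*y - 49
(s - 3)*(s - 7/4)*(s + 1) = s^3 - 15*s^2/4 + s/2 + 21/4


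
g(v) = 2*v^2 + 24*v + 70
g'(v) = 4*v + 24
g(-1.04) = 47.20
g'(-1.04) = 19.84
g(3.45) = 176.60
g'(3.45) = 37.80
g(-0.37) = 61.39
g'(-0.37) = 22.52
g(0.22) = 75.38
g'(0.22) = 24.88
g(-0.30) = 62.98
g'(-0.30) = 22.80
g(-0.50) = 58.50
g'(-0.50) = 22.00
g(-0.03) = 69.28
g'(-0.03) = 23.88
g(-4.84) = 0.69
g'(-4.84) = 4.64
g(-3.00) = 16.00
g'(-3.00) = 12.00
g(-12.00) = 70.00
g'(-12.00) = -24.00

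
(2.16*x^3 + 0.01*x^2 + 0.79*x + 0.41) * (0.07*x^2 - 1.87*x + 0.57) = 0.1512*x^5 - 4.0385*x^4 + 1.2678*x^3 - 1.4429*x^2 - 0.3164*x + 0.2337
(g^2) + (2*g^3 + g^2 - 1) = 2*g^3 + 2*g^2 - 1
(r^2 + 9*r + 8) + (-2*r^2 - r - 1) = -r^2 + 8*r + 7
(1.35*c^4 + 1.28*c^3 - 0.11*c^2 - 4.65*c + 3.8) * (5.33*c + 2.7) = 7.1955*c^5 + 10.4674*c^4 + 2.8697*c^3 - 25.0815*c^2 + 7.699*c + 10.26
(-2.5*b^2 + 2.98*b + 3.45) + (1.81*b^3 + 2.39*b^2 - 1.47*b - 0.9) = 1.81*b^3 - 0.11*b^2 + 1.51*b + 2.55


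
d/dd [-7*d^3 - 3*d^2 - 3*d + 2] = -21*d^2 - 6*d - 3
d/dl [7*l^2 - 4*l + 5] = 14*l - 4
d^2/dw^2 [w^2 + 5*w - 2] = 2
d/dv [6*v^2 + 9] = 12*v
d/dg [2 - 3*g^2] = -6*g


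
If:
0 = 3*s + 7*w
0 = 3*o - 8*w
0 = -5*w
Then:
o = 0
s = 0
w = 0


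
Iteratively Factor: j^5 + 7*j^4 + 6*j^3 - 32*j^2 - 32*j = (j + 1)*(j^4 + 6*j^3 - 32*j) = j*(j + 1)*(j^3 + 6*j^2 - 32) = j*(j + 1)*(j + 4)*(j^2 + 2*j - 8) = j*(j - 2)*(j + 1)*(j + 4)*(j + 4)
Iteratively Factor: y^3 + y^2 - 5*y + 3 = (y + 3)*(y^2 - 2*y + 1) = (y - 1)*(y + 3)*(y - 1)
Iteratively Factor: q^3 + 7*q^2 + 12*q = (q)*(q^2 + 7*q + 12) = q*(q + 3)*(q + 4)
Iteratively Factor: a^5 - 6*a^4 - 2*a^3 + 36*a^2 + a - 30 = (a - 3)*(a^4 - 3*a^3 - 11*a^2 + 3*a + 10) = (a - 3)*(a + 2)*(a^3 - 5*a^2 - a + 5) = (a - 3)*(a - 1)*(a + 2)*(a^2 - 4*a - 5) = (a - 5)*(a - 3)*(a - 1)*(a + 2)*(a + 1)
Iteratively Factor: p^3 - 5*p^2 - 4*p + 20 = (p + 2)*(p^2 - 7*p + 10) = (p - 5)*(p + 2)*(p - 2)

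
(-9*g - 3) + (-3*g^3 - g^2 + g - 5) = -3*g^3 - g^2 - 8*g - 8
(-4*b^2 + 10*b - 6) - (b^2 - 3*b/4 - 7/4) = -5*b^2 + 43*b/4 - 17/4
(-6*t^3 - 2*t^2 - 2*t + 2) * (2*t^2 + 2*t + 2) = -12*t^5 - 16*t^4 - 20*t^3 - 4*t^2 + 4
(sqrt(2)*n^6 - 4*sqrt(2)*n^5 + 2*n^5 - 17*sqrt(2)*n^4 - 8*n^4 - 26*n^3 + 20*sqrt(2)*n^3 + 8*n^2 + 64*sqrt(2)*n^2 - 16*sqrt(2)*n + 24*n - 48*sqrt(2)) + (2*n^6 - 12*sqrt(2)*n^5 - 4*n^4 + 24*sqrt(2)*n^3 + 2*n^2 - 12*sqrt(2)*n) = sqrt(2)*n^6 + 2*n^6 - 16*sqrt(2)*n^5 + 2*n^5 - 17*sqrt(2)*n^4 - 12*n^4 - 26*n^3 + 44*sqrt(2)*n^3 + 10*n^2 + 64*sqrt(2)*n^2 - 28*sqrt(2)*n + 24*n - 48*sqrt(2)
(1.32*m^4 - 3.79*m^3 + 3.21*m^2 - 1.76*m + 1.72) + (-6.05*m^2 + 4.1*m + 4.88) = 1.32*m^4 - 3.79*m^3 - 2.84*m^2 + 2.34*m + 6.6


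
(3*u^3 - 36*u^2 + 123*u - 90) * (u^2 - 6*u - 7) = 3*u^5 - 54*u^4 + 318*u^3 - 576*u^2 - 321*u + 630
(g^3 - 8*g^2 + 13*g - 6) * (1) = g^3 - 8*g^2 + 13*g - 6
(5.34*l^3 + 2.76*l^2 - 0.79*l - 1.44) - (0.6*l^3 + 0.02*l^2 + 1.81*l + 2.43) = 4.74*l^3 + 2.74*l^2 - 2.6*l - 3.87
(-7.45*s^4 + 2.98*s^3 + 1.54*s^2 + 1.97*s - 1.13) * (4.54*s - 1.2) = -33.823*s^5 + 22.4692*s^4 + 3.4156*s^3 + 7.0958*s^2 - 7.4942*s + 1.356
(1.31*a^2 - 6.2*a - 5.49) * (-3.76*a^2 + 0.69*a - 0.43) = -4.9256*a^4 + 24.2159*a^3 + 15.8011*a^2 - 1.1221*a + 2.3607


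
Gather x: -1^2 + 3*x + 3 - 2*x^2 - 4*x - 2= -2*x^2 - x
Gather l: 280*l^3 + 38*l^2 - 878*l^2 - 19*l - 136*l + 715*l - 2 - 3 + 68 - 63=280*l^3 - 840*l^2 + 560*l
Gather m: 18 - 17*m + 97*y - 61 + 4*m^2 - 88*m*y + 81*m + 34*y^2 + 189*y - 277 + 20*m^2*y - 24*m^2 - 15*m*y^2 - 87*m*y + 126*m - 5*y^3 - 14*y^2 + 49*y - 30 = m^2*(20*y - 20) + m*(-15*y^2 - 175*y + 190) - 5*y^3 + 20*y^2 + 335*y - 350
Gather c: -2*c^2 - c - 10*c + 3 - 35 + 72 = -2*c^2 - 11*c + 40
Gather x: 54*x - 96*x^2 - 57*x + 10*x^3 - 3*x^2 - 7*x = 10*x^3 - 99*x^2 - 10*x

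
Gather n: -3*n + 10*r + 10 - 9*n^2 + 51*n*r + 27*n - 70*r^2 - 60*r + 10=-9*n^2 + n*(51*r + 24) - 70*r^2 - 50*r + 20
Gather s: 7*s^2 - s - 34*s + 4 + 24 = 7*s^2 - 35*s + 28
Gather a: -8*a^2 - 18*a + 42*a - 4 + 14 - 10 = -8*a^2 + 24*a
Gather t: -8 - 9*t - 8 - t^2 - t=-t^2 - 10*t - 16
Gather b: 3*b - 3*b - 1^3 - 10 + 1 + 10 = 0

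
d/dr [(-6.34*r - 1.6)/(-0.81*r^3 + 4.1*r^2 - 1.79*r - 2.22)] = (-10.2708*r^3 + 22.106*r^2 + 13.12*r + 11.2108)/(0.6561*r^6 - 6.642*r^5 + 19.7098*r^4 - 11.0816*r^3 - 14.9999*r^2 + 7.9476*r + 4.9284)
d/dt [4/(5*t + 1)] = -20/(5*t + 1)^2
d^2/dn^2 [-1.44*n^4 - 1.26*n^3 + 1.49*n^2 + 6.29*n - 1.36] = -17.28*n^2 - 7.56*n + 2.98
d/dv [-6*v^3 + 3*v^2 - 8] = 6*v*(1 - 3*v)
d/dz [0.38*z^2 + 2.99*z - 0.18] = 0.76*z + 2.99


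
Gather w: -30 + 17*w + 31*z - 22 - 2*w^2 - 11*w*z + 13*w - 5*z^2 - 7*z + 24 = -2*w^2 + w*(30 - 11*z) - 5*z^2 + 24*z - 28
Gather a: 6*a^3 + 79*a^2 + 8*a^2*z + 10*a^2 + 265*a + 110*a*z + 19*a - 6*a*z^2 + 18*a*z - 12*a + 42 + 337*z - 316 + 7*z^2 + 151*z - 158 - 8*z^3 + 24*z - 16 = 6*a^3 + a^2*(8*z + 89) + a*(-6*z^2 + 128*z + 272) - 8*z^3 + 7*z^2 + 512*z - 448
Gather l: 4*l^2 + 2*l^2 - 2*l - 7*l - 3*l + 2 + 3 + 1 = 6*l^2 - 12*l + 6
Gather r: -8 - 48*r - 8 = -48*r - 16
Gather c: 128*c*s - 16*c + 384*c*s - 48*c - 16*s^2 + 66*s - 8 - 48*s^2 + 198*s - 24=c*(512*s - 64) - 64*s^2 + 264*s - 32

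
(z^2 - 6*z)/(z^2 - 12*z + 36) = z/(z - 6)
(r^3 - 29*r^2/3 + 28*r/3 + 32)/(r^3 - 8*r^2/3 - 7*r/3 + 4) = (r - 8)/(r - 1)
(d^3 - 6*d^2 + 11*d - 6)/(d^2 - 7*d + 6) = (d^2 - 5*d + 6)/(d - 6)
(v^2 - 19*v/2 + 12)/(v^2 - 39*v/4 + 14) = 2*(2*v - 3)/(4*v - 7)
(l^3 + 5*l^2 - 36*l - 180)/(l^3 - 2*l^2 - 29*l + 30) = (l + 6)/(l - 1)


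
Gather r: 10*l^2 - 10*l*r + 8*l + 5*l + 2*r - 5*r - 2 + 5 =10*l^2 + 13*l + r*(-10*l - 3) + 3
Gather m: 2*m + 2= 2*m + 2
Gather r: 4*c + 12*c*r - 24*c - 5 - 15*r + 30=-20*c + r*(12*c - 15) + 25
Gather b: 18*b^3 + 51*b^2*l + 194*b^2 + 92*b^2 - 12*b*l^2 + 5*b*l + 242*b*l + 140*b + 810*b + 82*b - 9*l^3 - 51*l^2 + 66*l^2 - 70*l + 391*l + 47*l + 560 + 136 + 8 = 18*b^3 + b^2*(51*l + 286) + b*(-12*l^2 + 247*l + 1032) - 9*l^3 + 15*l^2 + 368*l + 704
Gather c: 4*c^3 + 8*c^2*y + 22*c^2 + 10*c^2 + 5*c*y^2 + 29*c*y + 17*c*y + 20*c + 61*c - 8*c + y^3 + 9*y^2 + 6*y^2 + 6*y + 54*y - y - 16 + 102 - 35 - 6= 4*c^3 + c^2*(8*y + 32) + c*(5*y^2 + 46*y + 73) + y^3 + 15*y^2 + 59*y + 45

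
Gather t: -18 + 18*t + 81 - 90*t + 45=108 - 72*t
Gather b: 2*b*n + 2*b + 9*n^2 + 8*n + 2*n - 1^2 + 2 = b*(2*n + 2) + 9*n^2 + 10*n + 1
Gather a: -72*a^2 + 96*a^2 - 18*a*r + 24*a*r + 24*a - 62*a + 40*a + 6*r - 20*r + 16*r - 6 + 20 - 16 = 24*a^2 + a*(6*r + 2) + 2*r - 2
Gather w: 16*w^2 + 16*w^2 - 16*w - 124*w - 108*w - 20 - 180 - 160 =32*w^2 - 248*w - 360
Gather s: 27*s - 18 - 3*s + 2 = 24*s - 16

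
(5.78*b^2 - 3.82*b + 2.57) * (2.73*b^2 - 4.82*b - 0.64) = 15.7794*b^4 - 38.2882*b^3 + 21.7293*b^2 - 9.9426*b - 1.6448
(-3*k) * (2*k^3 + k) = -6*k^4 - 3*k^2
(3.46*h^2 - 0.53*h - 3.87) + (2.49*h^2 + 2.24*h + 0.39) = 5.95*h^2 + 1.71*h - 3.48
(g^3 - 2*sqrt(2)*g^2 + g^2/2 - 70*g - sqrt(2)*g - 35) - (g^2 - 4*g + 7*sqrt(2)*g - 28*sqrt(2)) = g^3 - 2*sqrt(2)*g^2 - g^2/2 - 66*g - 8*sqrt(2)*g - 35 + 28*sqrt(2)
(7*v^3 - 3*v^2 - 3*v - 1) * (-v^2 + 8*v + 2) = -7*v^5 + 59*v^4 - 7*v^3 - 29*v^2 - 14*v - 2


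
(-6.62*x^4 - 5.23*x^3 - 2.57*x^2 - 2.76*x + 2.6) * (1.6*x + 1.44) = -10.592*x^5 - 17.9008*x^4 - 11.6432*x^3 - 8.1168*x^2 + 0.1856*x + 3.744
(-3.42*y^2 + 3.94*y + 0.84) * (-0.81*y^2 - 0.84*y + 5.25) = 2.7702*y^4 - 0.3186*y^3 - 21.945*y^2 + 19.9794*y + 4.41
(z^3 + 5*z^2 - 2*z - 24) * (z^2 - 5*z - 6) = z^5 - 33*z^3 - 44*z^2 + 132*z + 144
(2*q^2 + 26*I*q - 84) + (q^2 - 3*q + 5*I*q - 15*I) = 3*q^2 - 3*q + 31*I*q - 84 - 15*I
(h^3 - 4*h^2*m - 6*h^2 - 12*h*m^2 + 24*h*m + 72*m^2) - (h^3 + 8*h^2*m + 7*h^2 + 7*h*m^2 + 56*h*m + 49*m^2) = -12*h^2*m - 13*h^2 - 19*h*m^2 - 32*h*m + 23*m^2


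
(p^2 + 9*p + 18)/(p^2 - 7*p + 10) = (p^2 + 9*p + 18)/(p^2 - 7*p + 10)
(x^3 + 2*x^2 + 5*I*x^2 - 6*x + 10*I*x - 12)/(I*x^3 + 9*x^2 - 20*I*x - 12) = (-I*x^3 + x^2*(5 - 2*I) + x*(10 + 6*I) + 12*I)/(x^3 - 9*I*x^2 - 20*x + 12*I)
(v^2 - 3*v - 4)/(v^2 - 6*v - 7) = (v - 4)/(v - 7)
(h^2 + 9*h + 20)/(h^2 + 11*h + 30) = (h + 4)/(h + 6)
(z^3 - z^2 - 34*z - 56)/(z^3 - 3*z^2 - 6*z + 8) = (z^2 - 3*z - 28)/(z^2 - 5*z + 4)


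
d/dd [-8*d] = -8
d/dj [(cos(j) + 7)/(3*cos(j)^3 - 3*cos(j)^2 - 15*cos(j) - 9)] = 2*(cos(j)^2 + 9*cos(j) - 16)*sin(j)/(3*(cos(j) - 3)^2*(cos(j) + 1)^3)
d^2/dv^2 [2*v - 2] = 0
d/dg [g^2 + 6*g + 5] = 2*g + 6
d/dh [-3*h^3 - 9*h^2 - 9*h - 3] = -9*h^2 - 18*h - 9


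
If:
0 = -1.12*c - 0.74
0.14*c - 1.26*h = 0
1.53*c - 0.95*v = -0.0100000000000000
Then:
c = -0.66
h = -0.07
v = -1.05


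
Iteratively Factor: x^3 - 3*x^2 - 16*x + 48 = (x - 3)*(x^2 - 16) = (x - 3)*(x + 4)*(x - 4)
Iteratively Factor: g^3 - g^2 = (g)*(g^2 - g) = g^2*(g - 1)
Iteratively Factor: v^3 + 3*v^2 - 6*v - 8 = (v + 1)*(v^2 + 2*v - 8) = (v - 2)*(v + 1)*(v + 4)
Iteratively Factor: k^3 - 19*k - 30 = (k + 2)*(k^2 - 2*k - 15) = (k - 5)*(k + 2)*(k + 3)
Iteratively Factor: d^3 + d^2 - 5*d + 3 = (d - 1)*(d^2 + 2*d - 3) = (d - 1)*(d + 3)*(d - 1)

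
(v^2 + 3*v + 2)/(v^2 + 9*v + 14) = (v + 1)/(v + 7)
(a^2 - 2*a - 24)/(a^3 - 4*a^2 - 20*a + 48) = 1/(a - 2)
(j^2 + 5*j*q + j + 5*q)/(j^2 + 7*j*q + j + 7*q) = (j + 5*q)/(j + 7*q)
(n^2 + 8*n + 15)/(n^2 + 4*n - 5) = (n + 3)/(n - 1)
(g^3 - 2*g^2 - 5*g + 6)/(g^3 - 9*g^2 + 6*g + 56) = (g^2 - 4*g + 3)/(g^2 - 11*g + 28)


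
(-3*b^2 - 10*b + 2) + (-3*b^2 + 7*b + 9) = -6*b^2 - 3*b + 11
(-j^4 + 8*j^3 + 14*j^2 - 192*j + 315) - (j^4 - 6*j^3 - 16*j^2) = -2*j^4 + 14*j^3 + 30*j^2 - 192*j + 315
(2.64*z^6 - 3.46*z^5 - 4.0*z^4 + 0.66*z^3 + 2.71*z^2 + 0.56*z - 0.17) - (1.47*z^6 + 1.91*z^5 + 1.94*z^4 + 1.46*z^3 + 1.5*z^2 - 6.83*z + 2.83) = 1.17*z^6 - 5.37*z^5 - 5.94*z^4 - 0.8*z^3 + 1.21*z^2 + 7.39*z - 3.0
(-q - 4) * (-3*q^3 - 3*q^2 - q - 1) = 3*q^4 + 15*q^3 + 13*q^2 + 5*q + 4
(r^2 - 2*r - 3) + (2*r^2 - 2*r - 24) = 3*r^2 - 4*r - 27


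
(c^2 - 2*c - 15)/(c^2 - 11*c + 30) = (c + 3)/(c - 6)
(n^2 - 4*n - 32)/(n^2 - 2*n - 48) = (n + 4)/(n + 6)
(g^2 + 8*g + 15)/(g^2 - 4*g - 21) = (g + 5)/(g - 7)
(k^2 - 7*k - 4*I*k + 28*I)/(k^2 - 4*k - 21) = (k - 4*I)/(k + 3)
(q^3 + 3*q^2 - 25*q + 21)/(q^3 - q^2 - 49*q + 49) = (q - 3)/(q - 7)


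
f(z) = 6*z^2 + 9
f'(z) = 12*z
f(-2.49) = 46.20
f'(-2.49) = -29.88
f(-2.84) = 57.39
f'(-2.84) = -34.08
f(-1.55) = 23.42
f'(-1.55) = -18.60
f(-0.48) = 10.38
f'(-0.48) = -5.76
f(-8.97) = 491.77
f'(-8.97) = -107.64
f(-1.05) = 15.62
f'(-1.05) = -12.60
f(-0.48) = 10.38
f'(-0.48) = -5.76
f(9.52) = 552.78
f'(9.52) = 114.24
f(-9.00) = 495.00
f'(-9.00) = -108.00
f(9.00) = 495.00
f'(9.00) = 108.00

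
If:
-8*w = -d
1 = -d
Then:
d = -1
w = -1/8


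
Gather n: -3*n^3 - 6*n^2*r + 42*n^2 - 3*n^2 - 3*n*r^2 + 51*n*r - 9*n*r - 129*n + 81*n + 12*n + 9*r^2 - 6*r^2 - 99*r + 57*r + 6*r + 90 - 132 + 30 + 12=-3*n^3 + n^2*(39 - 6*r) + n*(-3*r^2 + 42*r - 36) + 3*r^2 - 36*r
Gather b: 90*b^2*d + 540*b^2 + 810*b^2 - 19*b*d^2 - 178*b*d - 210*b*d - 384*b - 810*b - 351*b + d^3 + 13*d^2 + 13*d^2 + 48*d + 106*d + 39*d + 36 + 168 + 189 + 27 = b^2*(90*d + 1350) + b*(-19*d^2 - 388*d - 1545) + d^3 + 26*d^2 + 193*d + 420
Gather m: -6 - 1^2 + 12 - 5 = 0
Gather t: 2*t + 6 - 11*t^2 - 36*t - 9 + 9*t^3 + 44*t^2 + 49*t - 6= 9*t^3 + 33*t^2 + 15*t - 9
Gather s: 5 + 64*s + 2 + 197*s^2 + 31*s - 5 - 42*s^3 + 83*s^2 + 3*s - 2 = -42*s^3 + 280*s^2 + 98*s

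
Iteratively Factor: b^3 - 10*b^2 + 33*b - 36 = (b - 3)*(b^2 - 7*b + 12) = (b - 4)*(b - 3)*(b - 3)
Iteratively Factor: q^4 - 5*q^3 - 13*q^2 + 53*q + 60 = (q - 5)*(q^3 - 13*q - 12) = (q - 5)*(q + 1)*(q^2 - q - 12) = (q - 5)*(q + 1)*(q + 3)*(q - 4)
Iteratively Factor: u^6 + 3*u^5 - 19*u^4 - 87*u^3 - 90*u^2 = (u)*(u^5 + 3*u^4 - 19*u^3 - 87*u^2 - 90*u) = u*(u + 3)*(u^4 - 19*u^2 - 30*u) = u*(u + 2)*(u + 3)*(u^3 - 2*u^2 - 15*u) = u*(u - 5)*(u + 2)*(u + 3)*(u^2 + 3*u) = u*(u - 5)*(u + 2)*(u + 3)^2*(u)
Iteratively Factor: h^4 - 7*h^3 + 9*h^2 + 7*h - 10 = (h - 5)*(h^3 - 2*h^2 - h + 2) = (h - 5)*(h - 2)*(h^2 - 1) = (h - 5)*(h - 2)*(h - 1)*(h + 1)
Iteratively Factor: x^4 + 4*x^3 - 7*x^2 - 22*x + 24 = (x + 3)*(x^3 + x^2 - 10*x + 8) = (x - 1)*(x + 3)*(x^2 + 2*x - 8) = (x - 2)*(x - 1)*(x + 3)*(x + 4)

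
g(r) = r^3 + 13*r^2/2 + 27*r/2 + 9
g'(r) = 3*r^2 + 13*r + 27/2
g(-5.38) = -31.21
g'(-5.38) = 30.39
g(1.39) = 43.01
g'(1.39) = 37.37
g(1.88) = 64.00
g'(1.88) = 48.54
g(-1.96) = -0.02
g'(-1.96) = -0.46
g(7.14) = 800.75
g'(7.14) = 259.26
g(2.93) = 129.51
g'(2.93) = 77.34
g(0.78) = 23.96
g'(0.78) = 25.47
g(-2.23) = 0.13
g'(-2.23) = -0.57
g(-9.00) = -315.00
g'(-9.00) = 139.50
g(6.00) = 540.00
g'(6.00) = 199.50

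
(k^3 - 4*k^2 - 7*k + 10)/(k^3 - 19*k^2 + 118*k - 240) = (k^2 + k - 2)/(k^2 - 14*k + 48)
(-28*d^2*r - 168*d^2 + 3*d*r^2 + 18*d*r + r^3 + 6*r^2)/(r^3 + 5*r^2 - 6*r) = (-28*d^2 + 3*d*r + r^2)/(r*(r - 1))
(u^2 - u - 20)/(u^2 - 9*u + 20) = (u + 4)/(u - 4)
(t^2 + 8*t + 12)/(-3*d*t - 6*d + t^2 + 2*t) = (t + 6)/(-3*d + t)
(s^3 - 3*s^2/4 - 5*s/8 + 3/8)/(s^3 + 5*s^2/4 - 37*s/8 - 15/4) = (2*s^2 - 3*s + 1)/(2*s^2 + s - 10)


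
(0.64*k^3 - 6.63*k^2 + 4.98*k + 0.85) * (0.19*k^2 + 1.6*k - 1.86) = 0.1216*k^5 - 0.2357*k^4 - 10.8522*k^3 + 20.4613*k^2 - 7.9028*k - 1.581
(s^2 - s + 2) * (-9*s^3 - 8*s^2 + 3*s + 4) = -9*s^5 + s^4 - 7*s^3 - 15*s^2 + 2*s + 8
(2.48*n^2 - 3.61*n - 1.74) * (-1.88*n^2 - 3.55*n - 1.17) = -4.6624*n^4 - 2.0172*n^3 + 13.1851*n^2 + 10.4007*n + 2.0358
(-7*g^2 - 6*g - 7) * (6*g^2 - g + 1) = -42*g^4 - 29*g^3 - 43*g^2 + g - 7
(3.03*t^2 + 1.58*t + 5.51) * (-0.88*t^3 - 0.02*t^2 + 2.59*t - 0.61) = -2.6664*t^5 - 1.451*t^4 + 2.9673*t^3 + 2.1337*t^2 + 13.3071*t - 3.3611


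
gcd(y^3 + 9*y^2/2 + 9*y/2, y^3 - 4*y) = y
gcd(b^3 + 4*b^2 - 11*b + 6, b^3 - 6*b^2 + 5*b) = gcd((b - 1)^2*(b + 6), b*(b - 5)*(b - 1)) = b - 1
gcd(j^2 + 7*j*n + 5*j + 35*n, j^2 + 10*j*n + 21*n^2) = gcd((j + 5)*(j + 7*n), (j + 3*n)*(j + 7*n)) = j + 7*n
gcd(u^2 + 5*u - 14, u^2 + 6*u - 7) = u + 7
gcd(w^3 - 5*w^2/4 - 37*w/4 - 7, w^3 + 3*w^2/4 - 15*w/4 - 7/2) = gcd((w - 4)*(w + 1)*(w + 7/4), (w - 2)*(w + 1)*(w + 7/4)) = w^2 + 11*w/4 + 7/4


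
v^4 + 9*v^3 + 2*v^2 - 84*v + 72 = (v - 2)*(v - 1)*(v + 6)^2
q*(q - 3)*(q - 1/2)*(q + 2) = q^4 - 3*q^3/2 - 11*q^2/2 + 3*q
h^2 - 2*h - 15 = (h - 5)*(h + 3)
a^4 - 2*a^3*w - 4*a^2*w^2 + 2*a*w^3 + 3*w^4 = (a - 3*w)*(a - w)*(a + w)^2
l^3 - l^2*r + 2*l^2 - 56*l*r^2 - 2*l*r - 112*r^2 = (l + 2)*(l - 8*r)*(l + 7*r)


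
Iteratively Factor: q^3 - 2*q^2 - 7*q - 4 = (q + 1)*(q^2 - 3*q - 4) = (q + 1)^2*(q - 4)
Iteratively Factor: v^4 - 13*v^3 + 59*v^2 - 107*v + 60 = (v - 4)*(v^3 - 9*v^2 + 23*v - 15) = (v - 5)*(v - 4)*(v^2 - 4*v + 3) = (v - 5)*(v - 4)*(v - 1)*(v - 3)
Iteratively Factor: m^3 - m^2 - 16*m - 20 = (m + 2)*(m^2 - 3*m - 10) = (m - 5)*(m + 2)*(m + 2)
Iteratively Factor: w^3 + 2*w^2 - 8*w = (w - 2)*(w^2 + 4*w) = w*(w - 2)*(w + 4)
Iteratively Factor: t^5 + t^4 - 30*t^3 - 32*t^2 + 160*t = (t - 5)*(t^4 + 6*t^3 - 32*t) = t*(t - 5)*(t^3 + 6*t^2 - 32) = t*(t - 5)*(t + 4)*(t^2 + 2*t - 8) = t*(t - 5)*(t + 4)^2*(t - 2)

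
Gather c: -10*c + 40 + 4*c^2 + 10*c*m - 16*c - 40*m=4*c^2 + c*(10*m - 26) - 40*m + 40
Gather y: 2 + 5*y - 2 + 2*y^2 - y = 2*y^2 + 4*y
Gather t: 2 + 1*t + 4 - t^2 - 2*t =-t^2 - t + 6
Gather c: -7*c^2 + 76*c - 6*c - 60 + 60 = -7*c^2 + 70*c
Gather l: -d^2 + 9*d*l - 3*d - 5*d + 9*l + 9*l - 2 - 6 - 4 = -d^2 - 8*d + l*(9*d + 18) - 12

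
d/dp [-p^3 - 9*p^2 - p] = -3*p^2 - 18*p - 1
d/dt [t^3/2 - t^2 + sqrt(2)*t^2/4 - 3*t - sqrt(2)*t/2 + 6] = 3*t^2/2 - 2*t + sqrt(2)*t/2 - 3 - sqrt(2)/2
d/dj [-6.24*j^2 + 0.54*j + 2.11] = 0.54 - 12.48*j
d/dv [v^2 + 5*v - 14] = 2*v + 5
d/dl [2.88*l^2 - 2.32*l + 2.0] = 5.76*l - 2.32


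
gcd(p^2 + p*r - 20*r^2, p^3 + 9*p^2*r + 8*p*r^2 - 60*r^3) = p + 5*r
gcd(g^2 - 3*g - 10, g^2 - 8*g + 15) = g - 5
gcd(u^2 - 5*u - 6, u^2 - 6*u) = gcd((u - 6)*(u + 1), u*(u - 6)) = u - 6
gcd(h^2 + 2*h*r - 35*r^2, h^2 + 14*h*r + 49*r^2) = h + 7*r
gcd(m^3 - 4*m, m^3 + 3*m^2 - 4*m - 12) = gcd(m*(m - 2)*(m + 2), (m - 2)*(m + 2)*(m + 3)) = m^2 - 4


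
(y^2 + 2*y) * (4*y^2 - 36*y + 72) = 4*y^4 - 28*y^3 + 144*y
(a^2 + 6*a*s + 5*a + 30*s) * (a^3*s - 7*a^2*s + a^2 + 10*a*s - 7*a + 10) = a^5*s + 6*a^4*s^2 - 2*a^4*s + a^4 - 12*a^3*s^2 - 19*a^3*s - 2*a^3 - 150*a^2*s^2 + 38*a^2*s - 25*a^2 + 300*a*s^2 - 150*a*s + 50*a + 300*s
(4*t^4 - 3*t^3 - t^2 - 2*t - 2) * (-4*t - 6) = -16*t^5 - 12*t^4 + 22*t^3 + 14*t^2 + 20*t + 12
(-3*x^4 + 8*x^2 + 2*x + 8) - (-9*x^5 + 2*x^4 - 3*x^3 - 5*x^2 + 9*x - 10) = 9*x^5 - 5*x^4 + 3*x^3 + 13*x^2 - 7*x + 18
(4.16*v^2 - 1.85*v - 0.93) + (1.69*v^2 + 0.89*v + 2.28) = 5.85*v^2 - 0.96*v + 1.35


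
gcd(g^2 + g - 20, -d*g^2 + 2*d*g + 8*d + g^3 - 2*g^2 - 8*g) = g - 4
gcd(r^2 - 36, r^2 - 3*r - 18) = r - 6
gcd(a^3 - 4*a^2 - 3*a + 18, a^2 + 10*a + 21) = 1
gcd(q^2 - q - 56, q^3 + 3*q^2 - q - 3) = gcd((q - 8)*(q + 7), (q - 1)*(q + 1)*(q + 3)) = 1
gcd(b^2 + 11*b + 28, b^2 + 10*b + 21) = b + 7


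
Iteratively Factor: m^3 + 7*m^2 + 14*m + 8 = (m + 4)*(m^2 + 3*m + 2) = (m + 1)*(m + 4)*(m + 2)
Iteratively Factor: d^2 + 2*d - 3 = (d + 3)*(d - 1)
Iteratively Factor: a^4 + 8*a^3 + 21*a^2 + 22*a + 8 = (a + 1)*(a^3 + 7*a^2 + 14*a + 8) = (a + 1)^2*(a^2 + 6*a + 8) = (a + 1)^2*(a + 2)*(a + 4)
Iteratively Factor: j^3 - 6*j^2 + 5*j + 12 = (j + 1)*(j^2 - 7*j + 12) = (j - 4)*(j + 1)*(j - 3)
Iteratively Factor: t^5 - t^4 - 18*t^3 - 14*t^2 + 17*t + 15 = (t - 1)*(t^4 - 18*t^2 - 32*t - 15) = (t - 5)*(t - 1)*(t^3 + 5*t^2 + 7*t + 3) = (t - 5)*(t - 1)*(t + 3)*(t^2 + 2*t + 1) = (t - 5)*(t - 1)*(t + 1)*(t + 3)*(t + 1)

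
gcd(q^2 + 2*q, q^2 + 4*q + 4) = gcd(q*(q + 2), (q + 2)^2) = q + 2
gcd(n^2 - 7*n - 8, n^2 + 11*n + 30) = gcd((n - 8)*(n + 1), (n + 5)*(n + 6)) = 1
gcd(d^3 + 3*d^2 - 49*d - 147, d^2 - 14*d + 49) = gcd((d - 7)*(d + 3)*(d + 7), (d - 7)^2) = d - 7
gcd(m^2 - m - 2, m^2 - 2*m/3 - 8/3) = m - 2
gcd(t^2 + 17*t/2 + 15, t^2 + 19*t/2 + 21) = t + 6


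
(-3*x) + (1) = 1 - 3*x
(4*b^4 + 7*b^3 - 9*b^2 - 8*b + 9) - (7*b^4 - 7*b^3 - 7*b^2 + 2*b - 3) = -3*b^4 + 14*b^3 - 2*b^2 - 10*b + 12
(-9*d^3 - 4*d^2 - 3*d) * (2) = -18*d^3 - 8*d^2 - 6*d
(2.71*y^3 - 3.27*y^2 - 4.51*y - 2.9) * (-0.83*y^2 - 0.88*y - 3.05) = -2.2493*y^5 + 0.3293*y^4 - 1.6446*y^3 + 16.3493*y^2 + 16.3075*y + 8.845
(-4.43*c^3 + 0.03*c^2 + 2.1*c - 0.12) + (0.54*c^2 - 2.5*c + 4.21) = -4.43*c^3 + 0.57*c^2 - 0.4*c + 4.09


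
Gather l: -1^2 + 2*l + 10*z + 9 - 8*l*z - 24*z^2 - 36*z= l*(2 - 8*z) - 24*z^2 - 26*z + 8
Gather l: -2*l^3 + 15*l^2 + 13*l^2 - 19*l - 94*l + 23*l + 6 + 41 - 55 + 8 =-2*l^3 + 28*l^2 - 90*l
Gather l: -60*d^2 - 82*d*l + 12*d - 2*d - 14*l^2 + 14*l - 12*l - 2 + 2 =-60*d^2 + 10*d - 14*l^2 + l*(2 - 82*d)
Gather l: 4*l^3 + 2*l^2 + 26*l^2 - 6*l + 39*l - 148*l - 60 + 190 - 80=4*l^3 + 28*l^2 - 115*l + 50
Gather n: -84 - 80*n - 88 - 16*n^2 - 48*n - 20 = -16*n^2 - 128*n - 192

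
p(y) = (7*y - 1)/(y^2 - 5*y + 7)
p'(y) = (5 - 2*y)*(7*y - 1)/(y^2 - 5*y + 7)^2 + 7/(y^2 - 5*y + 7)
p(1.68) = 7.56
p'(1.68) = 13.64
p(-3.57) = -0.69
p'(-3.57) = -0.04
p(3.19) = 17.40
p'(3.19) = -13.87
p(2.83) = 21.90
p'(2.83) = -8.68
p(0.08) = -0.07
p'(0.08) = 1.01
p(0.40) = 0.35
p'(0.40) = 1.64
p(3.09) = 18.79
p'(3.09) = -13.81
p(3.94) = 9.41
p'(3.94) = -7.12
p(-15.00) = -0.35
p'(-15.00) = -0.02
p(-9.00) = -0.48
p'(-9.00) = -0.03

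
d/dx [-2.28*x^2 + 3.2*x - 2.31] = 3.2 - 4.56*x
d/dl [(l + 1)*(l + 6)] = 2*l + 7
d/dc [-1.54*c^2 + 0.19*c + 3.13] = 0.19 - 3.08*c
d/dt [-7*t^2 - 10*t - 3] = -14*t - 10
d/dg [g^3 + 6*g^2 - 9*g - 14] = 3*g^2 + 12*g - 9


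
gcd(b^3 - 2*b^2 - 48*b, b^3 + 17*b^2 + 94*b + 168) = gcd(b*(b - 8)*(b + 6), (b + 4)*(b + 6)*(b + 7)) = b + 6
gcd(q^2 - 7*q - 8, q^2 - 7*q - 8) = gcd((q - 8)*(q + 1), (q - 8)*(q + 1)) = q^2 - 7*q - 8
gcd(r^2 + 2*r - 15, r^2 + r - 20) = r + 5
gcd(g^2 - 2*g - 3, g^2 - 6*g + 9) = g - 3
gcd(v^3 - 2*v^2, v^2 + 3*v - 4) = 1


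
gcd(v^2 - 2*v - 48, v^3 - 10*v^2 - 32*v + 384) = v^2 - 2*v - 48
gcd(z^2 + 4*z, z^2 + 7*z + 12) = z + 4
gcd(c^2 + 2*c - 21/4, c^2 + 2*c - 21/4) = c^2 + 2*c - 21/4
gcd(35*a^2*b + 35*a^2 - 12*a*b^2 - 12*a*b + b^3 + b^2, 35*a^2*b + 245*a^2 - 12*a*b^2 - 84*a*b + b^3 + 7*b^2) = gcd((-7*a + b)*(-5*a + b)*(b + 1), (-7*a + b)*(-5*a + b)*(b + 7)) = 35*a^2 - 12*a*b + b^2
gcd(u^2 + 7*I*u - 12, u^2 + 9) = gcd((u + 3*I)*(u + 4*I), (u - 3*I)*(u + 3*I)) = u + 3*I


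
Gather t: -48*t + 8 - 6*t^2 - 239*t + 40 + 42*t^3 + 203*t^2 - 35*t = 42*t^3 + 197*t^2 - 322*t + 48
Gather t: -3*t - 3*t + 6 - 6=-6*t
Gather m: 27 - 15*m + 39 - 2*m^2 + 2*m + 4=-2*m^2 - 13*m + 70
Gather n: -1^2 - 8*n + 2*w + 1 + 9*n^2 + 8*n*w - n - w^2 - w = 9*n^2 + n*(8*w - 9) - w^2 + w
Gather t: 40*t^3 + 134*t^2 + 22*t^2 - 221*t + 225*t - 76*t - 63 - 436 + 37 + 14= 40*t^3 + 156*t^2 - 72*t - 448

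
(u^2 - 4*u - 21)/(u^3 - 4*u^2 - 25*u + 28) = (u + 3)/(u^2 + 3*u - 4)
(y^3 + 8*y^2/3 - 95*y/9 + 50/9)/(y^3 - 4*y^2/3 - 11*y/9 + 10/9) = (y + 5)/(y + 1)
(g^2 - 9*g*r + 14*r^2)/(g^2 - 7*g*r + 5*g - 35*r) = (g - 2*r)/(g + 5)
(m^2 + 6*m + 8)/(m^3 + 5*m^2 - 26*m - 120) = (m + 2)/(m^2 + m - 30)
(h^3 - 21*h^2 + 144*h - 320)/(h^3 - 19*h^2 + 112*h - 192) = (h - 5)/(h - 3)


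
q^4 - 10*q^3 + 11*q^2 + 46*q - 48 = (q - 8)*(q - 3)*(q - 1)*(q + 2)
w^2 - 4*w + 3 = (w - 3)*(w - 1)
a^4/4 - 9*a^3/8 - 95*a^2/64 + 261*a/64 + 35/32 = (a/4 + 1/2)*(a - 5)*(a - 7/4)*(a + 1/4)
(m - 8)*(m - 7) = m^2 - 15*m + 56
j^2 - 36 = (j - 6)*(j + 6)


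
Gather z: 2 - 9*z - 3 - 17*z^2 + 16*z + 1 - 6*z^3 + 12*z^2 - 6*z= -6*z^3 - 5*z^2 + z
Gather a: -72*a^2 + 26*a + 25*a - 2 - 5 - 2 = -72*a^2 + 51*a - 9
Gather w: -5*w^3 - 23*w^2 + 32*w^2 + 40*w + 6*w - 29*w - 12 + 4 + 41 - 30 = -5*w^3 + 9*w^2 + 17*w + 3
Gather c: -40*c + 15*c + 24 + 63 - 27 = 60 - 25*c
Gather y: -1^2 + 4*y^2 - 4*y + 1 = 4*y^2 - 4*y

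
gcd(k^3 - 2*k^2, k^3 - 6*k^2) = k^2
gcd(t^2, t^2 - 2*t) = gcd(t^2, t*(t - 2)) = t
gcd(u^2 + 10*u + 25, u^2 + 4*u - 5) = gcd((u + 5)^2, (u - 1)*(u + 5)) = u + 5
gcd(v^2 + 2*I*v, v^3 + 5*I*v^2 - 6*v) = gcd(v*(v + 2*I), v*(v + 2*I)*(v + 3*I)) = v^2 + 2*I*v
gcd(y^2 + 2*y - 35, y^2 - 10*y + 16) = 1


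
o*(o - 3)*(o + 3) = o^3 - 9*o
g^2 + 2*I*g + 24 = (g - 4*I)*(g + 6*I)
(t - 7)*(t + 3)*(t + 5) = t^3 + t^2 - 41*t - 105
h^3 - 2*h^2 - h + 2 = (h - 2)*(h - 1)*(h + 1)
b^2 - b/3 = b*(b - 1/3)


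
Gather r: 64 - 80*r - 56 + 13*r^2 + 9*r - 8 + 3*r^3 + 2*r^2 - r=3*r^3 + 15*r^2 - 72*r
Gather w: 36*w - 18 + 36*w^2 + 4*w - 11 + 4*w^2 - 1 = 40*w^2 + 40*w - 30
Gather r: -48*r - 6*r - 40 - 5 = -54*r - 45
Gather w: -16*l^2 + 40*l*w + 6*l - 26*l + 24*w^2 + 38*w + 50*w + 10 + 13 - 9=-16*l^2 - 20*l + 24*w^2 + w*(40*l + 88) + 14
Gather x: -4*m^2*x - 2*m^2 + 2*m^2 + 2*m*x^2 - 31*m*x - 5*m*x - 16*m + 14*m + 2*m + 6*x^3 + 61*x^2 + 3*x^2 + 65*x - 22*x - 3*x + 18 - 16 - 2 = 6*x^3 + x^2*(2*m + 64) + x*(-4*m^2 - 36*m + 40)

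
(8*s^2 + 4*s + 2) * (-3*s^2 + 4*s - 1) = -24*s^4 + 20*s^3 + 2*s^2 + 4*s - 2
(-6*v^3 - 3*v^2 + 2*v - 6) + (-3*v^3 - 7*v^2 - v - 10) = -9*v^3 - 10*v^2 + v - 16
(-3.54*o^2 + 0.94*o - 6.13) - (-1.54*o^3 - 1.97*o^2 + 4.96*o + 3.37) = 1.54*o^3 - 1.57*o^2 - 4.02*o - 9.5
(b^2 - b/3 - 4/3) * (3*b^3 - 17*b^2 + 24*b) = 3*b^5 - 18*b^4 + 77*b^3/3 + 44*b^2/3 - 32*b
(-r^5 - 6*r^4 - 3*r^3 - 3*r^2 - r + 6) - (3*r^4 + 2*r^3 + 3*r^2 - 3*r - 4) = -r^5 - 9*r^4 - 5*r^3 - 6*r^2 + 2*r + 10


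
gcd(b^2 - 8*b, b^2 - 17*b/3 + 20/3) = 1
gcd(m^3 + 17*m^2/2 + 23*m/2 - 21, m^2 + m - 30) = m + 6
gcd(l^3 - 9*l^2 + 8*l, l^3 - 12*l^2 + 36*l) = l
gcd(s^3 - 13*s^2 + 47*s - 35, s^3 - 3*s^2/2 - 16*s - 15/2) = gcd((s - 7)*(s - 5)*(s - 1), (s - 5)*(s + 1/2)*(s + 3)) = s - 5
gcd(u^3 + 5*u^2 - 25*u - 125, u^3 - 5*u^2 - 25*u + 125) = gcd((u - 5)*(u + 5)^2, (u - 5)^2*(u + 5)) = u^2 - 25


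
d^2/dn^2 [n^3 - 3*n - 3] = 6*n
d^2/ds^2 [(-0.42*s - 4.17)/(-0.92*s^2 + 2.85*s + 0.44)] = ((-2.3184*s - 5.2788)*(-0.92*s^2 + 2.85*s + 0.44) - (0.42*s + 4.17)*(1.84*s - 2.85)*(3.68*s - 5.7))/(-0.92*s^2 + 2.85*s + 0.44)^3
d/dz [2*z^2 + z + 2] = 4*z + 1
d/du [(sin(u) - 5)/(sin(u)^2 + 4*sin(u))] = (-cos(u) + 10/tan(u) + 20*cos(u)/sin(u)^2)/(sin(u) + 4)^2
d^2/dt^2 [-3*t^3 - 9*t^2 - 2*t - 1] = -18*t - 18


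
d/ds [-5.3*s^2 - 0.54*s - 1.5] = -10.6*s - 0.54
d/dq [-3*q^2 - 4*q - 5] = -6*q - 4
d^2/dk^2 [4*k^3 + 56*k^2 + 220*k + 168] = 24*k + 112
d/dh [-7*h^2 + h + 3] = 1 - 14*h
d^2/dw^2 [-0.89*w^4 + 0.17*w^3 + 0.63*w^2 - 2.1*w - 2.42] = -10.68*w^2 + 1.02*w + 1.26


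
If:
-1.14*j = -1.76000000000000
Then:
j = 1.54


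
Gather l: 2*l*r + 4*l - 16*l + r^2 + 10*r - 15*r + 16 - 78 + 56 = l*(2*r - 12) + r^2 - 5*r - 6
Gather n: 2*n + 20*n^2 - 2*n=20*n^2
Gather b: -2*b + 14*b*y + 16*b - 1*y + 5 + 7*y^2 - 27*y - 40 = b*(14*y + 14) + 7*y^2 - 28*y - 35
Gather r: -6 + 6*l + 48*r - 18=6*l + 48*r - 24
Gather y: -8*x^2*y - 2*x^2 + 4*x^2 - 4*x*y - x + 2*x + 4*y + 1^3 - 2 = 2*x^2 + x + y*(-8*x^2 - 4*x + 4) - 1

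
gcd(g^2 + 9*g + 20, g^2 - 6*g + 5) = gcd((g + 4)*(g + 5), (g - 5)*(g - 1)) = 1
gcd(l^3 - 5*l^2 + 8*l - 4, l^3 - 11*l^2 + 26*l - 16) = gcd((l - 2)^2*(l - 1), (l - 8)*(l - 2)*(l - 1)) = l^2 - 3*l + 2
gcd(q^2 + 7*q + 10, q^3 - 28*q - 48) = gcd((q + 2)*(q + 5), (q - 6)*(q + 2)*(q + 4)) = q + 2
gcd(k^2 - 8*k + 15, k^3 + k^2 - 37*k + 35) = k - 5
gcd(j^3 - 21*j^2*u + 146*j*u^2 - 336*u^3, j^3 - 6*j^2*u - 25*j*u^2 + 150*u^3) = -j + 6*u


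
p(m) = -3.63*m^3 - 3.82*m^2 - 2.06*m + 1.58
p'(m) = -10.89*m^2 - 7.64*m - 2.06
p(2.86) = -120.48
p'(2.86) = -112.99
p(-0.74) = 2.48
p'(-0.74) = -2.37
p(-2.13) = 23.72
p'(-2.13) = -35.19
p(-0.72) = 2.44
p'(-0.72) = -2.20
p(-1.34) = 6.22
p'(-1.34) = -11.38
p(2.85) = -119.35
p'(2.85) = -112.29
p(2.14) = -55.90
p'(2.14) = -68.28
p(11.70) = -6359.30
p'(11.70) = -1582.18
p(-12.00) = 5748.86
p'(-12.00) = -1478.54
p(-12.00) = 5748.86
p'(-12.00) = -1478.54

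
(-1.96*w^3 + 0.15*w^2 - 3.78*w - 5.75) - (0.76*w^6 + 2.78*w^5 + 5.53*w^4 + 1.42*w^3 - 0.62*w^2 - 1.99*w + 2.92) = -0.76*w^6 - 2.78*w^5 - 5.53*w^4 - 3.38*w^3 + 0.77*w^2 - 1.79*w - 8.67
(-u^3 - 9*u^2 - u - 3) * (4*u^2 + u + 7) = -4*u^5 - 37*u^4 - 20*u^3 - 76*u^2 - 10*u - 21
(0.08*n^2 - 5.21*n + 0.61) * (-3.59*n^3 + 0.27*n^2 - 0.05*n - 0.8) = -0.2872*n^5 + 18.7255*n^4 - 3.6006*n^3 + 0.3612*n^2 + 4.1375*n - 0.488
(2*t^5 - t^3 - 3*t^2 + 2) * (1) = 2*t^5 - t^3 - 3*t^2 + 2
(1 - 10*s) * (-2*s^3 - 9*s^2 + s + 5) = 20*s^4 + 88*s^3 - 19*s^2 - 49*s + 5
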